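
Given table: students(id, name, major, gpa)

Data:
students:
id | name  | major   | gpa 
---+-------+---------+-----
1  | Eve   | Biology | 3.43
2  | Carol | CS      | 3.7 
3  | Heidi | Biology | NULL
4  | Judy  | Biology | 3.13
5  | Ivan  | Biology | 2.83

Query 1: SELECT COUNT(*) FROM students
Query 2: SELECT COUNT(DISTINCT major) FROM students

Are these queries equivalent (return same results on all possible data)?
No, not equivalent

Query 1 returns: [(5,)]
Query 2 returns: [(2,)]

Reason: COUNT(*) counts rows, COUNT(DISTINCT major) counts unique majors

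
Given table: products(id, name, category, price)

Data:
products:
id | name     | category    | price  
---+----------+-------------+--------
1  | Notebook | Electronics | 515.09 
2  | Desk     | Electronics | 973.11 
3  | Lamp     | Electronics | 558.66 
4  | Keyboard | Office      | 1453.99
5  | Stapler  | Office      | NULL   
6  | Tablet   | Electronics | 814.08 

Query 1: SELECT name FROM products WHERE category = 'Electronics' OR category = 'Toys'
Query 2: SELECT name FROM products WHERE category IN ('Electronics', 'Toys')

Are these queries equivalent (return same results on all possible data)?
Yes, equivalent

Both queries return: [('Desk',), ('Lamp',), ('Notebook',), ('Tablet',)]

Reason: OR vs IN are equivalent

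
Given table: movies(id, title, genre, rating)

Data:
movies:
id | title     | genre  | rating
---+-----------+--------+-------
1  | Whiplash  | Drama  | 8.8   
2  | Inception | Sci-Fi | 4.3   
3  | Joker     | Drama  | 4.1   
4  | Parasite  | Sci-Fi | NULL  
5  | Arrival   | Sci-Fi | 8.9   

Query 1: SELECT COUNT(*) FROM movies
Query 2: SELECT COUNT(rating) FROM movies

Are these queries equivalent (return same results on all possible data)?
No, not equivalent

Query 1 returns: [(5,)]
Query 2 returns: [(4,)]

Reason: COUNT(*) includes NULLs, COUNT(column) excludes them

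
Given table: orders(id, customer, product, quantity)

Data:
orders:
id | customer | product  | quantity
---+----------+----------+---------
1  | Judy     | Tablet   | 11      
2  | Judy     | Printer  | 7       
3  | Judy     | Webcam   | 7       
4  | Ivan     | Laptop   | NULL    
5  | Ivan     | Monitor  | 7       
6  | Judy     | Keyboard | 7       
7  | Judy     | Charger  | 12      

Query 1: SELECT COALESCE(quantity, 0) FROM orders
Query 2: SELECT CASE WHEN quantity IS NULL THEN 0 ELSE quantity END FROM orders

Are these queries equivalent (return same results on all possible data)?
Yes, equivalent

Both queries return: [(0,), (7,), (7,), (7,), (7,), (11,), (12,)]

Reason: COALESCE vs CASE for NULL handling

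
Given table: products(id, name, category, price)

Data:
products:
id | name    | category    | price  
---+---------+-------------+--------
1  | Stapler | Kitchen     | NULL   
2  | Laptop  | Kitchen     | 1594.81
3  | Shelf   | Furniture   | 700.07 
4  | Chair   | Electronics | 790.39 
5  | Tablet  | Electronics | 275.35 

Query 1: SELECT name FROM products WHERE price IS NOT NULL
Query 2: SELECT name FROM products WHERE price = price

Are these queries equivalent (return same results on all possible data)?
Yes, equivalent

Both queries return: [('Chair',), ('Laptop',), ('Shelf',), ('Tablet',)]

Reason: IS NOT NULL vs self-equality (both exclude NULLs)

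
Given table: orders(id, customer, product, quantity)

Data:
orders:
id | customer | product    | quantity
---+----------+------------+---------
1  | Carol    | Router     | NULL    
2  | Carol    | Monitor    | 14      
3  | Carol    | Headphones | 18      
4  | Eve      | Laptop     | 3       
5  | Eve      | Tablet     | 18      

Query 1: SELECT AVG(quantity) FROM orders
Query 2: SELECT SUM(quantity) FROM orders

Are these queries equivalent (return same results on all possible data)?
No, not equivalent

Query 1 returns: [(13.25,)]
Query 2 returns: [(53,)]

Reason: AVG vs SUM give different aggregate values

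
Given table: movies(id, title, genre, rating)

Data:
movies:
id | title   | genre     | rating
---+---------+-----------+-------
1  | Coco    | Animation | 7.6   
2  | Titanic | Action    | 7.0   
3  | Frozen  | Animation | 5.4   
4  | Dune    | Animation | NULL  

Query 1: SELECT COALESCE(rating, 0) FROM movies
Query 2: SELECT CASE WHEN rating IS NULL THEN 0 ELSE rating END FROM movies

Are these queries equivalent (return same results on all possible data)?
Yes, equivalent

Both queries return: [(0,), (5.4,), (7.0,), (7.6,)]

Reason: COALESCE vs CASE for NULL handling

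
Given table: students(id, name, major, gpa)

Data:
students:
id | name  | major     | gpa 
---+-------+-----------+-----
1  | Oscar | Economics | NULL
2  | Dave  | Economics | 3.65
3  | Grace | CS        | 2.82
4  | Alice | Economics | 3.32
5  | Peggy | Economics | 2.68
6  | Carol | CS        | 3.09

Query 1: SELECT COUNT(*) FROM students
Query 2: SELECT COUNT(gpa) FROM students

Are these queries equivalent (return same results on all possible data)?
No, not equivalent

Query 1 returns: [(6,)]
Query 2 returns: [(5,)]

Reason: COUNT(*) includes NULLs, COUNT(column) excludes them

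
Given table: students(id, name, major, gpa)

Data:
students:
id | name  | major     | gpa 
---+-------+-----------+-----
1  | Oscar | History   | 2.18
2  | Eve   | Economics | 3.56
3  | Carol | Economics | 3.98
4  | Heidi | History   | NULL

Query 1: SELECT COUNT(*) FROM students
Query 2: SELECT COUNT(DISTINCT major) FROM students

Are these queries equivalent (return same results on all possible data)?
No, not equivalent

Query 1 returns: [(4,)]
Query 2 returns: [(2,)]

Reason: COUNT(*) counts rows, COUNT(DISTINCT major) counts unique majors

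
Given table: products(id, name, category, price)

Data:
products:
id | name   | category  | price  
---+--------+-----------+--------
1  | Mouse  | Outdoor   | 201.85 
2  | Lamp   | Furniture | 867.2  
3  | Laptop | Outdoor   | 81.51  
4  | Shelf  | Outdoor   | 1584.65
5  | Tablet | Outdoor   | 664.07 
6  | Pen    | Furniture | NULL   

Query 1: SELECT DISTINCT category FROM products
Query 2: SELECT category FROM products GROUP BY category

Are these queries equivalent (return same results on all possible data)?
Yes, equivalent

Both queries return: [('Furniture',), ('Outdoor',)]

Reason: Both get unique categorys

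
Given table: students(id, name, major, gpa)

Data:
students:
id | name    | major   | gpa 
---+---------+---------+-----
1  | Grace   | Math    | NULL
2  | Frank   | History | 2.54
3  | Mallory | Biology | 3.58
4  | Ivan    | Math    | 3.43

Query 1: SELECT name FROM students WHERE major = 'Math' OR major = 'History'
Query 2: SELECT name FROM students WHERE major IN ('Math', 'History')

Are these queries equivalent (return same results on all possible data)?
Yes, equivalent

Both queries return: [('Frank',), ('Grace',), ('Ivan',)]

Reason: OR vs IN are equivalent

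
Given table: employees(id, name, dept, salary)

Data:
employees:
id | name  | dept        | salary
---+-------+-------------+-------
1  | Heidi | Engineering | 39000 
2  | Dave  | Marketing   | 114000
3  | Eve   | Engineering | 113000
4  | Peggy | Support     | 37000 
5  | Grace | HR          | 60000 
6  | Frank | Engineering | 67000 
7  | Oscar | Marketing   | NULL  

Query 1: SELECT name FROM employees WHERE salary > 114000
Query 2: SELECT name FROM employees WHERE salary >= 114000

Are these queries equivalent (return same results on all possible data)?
No, not equivalent

Query 1 returns: []
Query 2 returns: [('Dave',)]

Reason: > vs >= gives different results when salary = 114000 exists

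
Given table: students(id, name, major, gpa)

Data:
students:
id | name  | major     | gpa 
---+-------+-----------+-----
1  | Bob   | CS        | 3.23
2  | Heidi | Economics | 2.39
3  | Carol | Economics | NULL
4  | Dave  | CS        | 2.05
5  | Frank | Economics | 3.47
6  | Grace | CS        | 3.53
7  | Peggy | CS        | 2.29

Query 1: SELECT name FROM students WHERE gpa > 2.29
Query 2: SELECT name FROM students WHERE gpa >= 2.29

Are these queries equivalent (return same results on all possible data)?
No, not equivalent

Query 1 returns: [('Bob',), ('Heidi',), ('Frank',), ('Grace',)]
Query 2 returns: [('Bob',), ('Heidi',), ('Frank',), ('Grace',), ('Peggy',)]

Reason: > vs >= gives different results when gpa = 2.29 exists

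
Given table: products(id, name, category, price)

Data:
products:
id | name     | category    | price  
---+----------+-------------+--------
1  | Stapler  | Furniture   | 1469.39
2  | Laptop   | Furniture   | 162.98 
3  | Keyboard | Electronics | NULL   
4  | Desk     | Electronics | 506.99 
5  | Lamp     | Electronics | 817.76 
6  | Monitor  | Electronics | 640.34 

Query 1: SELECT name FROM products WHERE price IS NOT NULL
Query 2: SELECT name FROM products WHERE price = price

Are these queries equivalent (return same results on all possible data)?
Yes, equivalent

Both queries return: [('Desk',), ('Lamp',), ('Laptop',), ('Monitor',), ('Stapler',)]

Reason: IS NOT NULL vs self-equality (both exclude NULLs)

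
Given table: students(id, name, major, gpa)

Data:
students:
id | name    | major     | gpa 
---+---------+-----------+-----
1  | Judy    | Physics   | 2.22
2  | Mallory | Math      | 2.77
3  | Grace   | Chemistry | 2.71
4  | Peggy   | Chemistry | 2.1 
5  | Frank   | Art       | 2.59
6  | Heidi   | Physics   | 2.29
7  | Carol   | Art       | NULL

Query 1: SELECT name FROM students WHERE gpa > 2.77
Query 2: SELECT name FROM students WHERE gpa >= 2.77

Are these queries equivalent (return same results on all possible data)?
No, not equivalent

Query 1 returns: []
Query 2 returns: [('Mallory',)]

Reason: > vs >= gives different results when gpa = 2.77 exists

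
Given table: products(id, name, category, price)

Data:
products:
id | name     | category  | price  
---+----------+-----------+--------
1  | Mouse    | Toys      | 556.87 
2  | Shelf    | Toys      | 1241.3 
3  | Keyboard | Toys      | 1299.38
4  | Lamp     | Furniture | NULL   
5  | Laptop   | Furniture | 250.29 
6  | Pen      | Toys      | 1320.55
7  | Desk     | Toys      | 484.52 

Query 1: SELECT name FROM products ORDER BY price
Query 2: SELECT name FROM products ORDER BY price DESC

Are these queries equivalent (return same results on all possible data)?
No, not equivalent

Query 1 returns: [('Lamp',), ('Laptop',), ('Desk',), ('Mouse',), ('Shelf',), ('Keyboard',), ('Pen',)]
Query 2 returns: [('Pen',), ('Keyboard',), ('Shelf',), ('Mouse',), ('Desk',), ('Laptop',), ('Lamp',)]

Reason: ASC vs DESC gives opposite ordering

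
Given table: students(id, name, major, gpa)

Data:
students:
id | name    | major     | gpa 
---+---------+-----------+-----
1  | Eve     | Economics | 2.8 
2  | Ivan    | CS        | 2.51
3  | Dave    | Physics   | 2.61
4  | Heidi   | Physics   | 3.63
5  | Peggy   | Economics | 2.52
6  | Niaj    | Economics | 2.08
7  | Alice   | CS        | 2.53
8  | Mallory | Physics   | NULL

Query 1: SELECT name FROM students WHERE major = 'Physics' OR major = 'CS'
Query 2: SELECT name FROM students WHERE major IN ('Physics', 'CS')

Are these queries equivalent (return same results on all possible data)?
Yes, equivalent

Both queries return: [('Alice',), ('Dave',), ('Heidi',), ('Ivan',), ('Mallory',)]

Reason: OR vs IN are equivalent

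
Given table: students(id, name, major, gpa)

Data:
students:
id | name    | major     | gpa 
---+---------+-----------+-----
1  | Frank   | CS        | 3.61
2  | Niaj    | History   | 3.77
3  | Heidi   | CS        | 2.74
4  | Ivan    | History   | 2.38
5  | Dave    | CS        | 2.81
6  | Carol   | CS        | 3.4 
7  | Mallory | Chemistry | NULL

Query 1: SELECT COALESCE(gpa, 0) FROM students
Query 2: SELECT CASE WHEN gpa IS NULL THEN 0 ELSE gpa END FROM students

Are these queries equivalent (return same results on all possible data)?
Yes, equivalent

Both queries return: [(0,), (2.38,), (2.74,), (2.81,), (3.4,), (3.61,), (3.77,)]

Reason: COALESCE vs CASE for NULL handling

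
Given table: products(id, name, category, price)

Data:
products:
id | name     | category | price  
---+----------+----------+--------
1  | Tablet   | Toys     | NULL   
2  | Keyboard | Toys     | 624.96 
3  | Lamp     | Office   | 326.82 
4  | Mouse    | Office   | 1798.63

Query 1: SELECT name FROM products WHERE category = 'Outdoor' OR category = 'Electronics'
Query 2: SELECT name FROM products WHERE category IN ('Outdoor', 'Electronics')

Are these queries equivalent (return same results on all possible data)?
Yes, equivalent

Both queries return: []

Reason: OR vs IN are equivalent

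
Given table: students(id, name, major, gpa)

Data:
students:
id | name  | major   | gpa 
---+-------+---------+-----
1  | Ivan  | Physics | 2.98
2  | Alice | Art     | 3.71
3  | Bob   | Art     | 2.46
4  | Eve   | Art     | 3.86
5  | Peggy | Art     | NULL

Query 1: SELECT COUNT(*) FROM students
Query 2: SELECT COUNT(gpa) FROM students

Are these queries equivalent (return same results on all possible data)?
No, not equivalent

Query 1 returns: [(5,)]
Query 2 returns: [(4,)]

Reason: COUNT(*) includes NULLs, COUNT(column) excludes them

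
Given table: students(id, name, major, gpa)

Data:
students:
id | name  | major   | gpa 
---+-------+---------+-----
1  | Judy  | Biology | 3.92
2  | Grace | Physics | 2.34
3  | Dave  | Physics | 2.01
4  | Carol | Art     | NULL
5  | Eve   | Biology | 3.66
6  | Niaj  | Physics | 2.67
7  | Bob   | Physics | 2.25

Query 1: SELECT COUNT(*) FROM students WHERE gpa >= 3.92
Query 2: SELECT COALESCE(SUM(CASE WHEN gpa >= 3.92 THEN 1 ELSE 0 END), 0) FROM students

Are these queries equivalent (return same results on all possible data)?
Yes, equivalent

Both queries return: [(1,)]

Reason: COUNT with WHERE vs conditional SUM (COALESCE handles empty-table NULL)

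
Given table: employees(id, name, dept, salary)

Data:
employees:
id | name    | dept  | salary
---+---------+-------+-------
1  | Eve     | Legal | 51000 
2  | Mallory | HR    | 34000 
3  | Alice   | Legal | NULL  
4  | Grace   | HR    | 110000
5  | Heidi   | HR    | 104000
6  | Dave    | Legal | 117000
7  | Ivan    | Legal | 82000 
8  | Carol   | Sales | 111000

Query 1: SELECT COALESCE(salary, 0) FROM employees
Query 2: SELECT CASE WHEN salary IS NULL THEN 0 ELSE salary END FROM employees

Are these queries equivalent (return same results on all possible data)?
Yes, equivalent

Both queries return: [(0,), (34000,), (51000,), (82000,), (104000,), (110000,), (111000,), (117000,)]

Reason: COALESCE vs CASE for NULL handling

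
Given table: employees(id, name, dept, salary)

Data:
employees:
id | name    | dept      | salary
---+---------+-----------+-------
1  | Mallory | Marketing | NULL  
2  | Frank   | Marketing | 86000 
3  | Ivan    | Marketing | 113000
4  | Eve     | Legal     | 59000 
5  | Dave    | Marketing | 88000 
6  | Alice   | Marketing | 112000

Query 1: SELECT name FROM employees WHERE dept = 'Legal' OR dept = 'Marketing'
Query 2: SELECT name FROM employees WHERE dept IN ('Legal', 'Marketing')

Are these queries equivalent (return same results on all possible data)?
Yes, equivalent

Both queries return: [('Alice',), ('Dave',), ('Eve',), ('Frank',), ('Ivan',), ('Mallory',)]

Reason: OR vs IN are equivalent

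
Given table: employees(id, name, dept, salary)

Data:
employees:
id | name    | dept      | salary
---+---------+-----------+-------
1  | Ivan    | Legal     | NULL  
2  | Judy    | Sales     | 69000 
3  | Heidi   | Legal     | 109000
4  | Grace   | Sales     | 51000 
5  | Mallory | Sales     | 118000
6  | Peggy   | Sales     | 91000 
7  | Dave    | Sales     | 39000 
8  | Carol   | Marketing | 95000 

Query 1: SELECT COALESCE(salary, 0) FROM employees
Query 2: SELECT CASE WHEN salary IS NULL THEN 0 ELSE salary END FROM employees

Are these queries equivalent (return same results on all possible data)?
Yes, equivalent

Both queries return: [(0,), (39000,), (51000,), (69000,), (91000,), (95000,), (109000,), (118000,)]

Reason: COALESCE vs CASE for NULL handling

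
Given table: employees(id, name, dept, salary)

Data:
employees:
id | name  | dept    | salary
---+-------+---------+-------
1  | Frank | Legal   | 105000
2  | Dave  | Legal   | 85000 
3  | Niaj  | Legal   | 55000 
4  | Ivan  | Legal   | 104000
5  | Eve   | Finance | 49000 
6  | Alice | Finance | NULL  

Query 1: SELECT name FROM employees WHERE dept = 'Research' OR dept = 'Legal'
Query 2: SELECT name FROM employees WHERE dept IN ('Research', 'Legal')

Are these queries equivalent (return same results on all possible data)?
Yes, equivalent

Both queries return: [('Dave',), ('Frank',), ('Ivan',), ('Niaj',)]

Reason: OR vs IN are equivalent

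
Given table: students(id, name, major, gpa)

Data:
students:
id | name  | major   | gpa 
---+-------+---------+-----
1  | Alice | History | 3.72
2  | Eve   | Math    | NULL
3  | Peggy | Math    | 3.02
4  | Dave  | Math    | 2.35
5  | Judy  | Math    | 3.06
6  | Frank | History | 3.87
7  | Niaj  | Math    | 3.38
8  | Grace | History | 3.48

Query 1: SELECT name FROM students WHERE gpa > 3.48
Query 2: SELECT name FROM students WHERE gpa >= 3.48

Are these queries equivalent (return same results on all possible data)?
No, not equivalent

Query 1 returns: [('Alice',), ('Frank',)]
Query 2 returns: [('Alice',), ('Frank',), ('Grace',)]

Reason: > vs >= gives different results when gpa = 3.48 exists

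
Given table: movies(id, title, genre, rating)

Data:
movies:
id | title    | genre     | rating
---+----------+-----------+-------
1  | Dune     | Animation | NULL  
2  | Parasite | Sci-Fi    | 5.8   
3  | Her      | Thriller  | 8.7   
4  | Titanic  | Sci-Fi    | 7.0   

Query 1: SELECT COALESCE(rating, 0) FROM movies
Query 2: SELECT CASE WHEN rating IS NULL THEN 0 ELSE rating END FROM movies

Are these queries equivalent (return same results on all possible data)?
Yes, equivalent

Both queries return: [(0,), (5.8,), (7.0,), (8.7,)]

Reason: COALESCE vs CASE for NULL handling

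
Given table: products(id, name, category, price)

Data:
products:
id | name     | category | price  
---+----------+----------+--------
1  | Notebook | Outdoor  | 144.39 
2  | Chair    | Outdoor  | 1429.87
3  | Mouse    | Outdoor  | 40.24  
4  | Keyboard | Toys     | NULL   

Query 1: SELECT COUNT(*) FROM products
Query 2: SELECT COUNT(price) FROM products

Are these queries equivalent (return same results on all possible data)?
No, not equivalent

Query 1 returns: [(4,)]
Query 2 returns: [(3,)]

Reason: COUNT(*) includes NULLs, COUNT(column) excludes them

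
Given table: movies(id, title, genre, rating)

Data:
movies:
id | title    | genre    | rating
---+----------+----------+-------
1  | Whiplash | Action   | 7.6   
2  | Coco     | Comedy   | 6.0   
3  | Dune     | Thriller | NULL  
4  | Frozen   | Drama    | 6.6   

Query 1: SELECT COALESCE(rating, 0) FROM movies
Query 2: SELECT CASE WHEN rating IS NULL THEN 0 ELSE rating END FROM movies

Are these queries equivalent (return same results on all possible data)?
Yes, equivalent

Both queries return: [(0,), (6.0,), (6.6,), (7.6,)]

Reason: COALESCE vs CASE for NULL handling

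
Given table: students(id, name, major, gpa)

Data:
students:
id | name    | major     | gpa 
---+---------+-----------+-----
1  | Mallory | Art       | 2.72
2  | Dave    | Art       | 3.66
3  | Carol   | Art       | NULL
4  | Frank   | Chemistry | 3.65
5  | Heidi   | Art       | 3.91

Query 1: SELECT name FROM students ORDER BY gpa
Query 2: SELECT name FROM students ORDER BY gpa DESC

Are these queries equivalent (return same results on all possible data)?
No, not equivalent

Query 1 returns: [('Carol',), ('Mallory',), ('Frank',), ('Dave',), ('Heidi',)]
Query 2 returns: [('Heidi',), ('Dave',), ('Frank',), ('Mallory',), ('Carol',)]

Reason: ASC vs DESC gives opposite ordering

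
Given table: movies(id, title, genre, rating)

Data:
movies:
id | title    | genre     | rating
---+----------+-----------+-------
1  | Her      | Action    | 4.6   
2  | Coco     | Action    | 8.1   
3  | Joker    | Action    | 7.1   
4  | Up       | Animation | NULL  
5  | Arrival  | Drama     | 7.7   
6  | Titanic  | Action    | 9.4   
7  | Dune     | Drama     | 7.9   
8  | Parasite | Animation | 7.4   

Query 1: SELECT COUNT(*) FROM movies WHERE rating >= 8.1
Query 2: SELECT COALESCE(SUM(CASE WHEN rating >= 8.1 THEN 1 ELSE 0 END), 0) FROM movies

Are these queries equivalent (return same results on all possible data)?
Yes, equivalent

Both queries return: [(2,)]

Reason: COUNT with WHERE vs conditional SUM (COALESCE handles empty-table NULL)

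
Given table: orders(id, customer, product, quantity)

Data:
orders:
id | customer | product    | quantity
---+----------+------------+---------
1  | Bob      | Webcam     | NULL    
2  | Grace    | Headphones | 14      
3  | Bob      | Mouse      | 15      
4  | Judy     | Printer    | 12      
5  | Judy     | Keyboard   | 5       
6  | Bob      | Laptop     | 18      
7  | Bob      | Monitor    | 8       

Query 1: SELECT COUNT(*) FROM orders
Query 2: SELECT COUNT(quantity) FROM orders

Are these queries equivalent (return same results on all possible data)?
No, not equivalent

Query 1 returns: [(7,)]
Query 2 returns: [(6,)]

Reason: COUNT(*) includes NULLs, COUNT(column) excludes them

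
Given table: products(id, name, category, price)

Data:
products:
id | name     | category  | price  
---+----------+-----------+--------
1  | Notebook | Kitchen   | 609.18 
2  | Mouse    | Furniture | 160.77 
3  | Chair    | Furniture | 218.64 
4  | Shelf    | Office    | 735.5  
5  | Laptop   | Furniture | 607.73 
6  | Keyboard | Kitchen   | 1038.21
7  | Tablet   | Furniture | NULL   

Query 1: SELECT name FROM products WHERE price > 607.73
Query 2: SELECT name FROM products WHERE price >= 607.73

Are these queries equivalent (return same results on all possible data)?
No, not equivalent

Query 1 returns: [('Notebook',), ('Shelf',), ('Keyboard',)]
Query 2 returns: [('Notebook',), ('Shelf',), ('Laptop',), ('Keyboard',)]

Reason: > vs >= gives different results when price = 607.73 exists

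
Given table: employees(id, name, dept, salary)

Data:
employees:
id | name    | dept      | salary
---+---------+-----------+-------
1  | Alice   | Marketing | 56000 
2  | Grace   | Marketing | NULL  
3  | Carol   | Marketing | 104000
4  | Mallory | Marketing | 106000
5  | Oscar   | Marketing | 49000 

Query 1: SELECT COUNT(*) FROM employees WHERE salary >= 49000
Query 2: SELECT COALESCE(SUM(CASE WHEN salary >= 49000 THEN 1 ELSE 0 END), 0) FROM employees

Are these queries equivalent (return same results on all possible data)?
Yes, equivalent

Both queries return: [(4,)]

Reason: COUNT with WHERE vs conditional SUM (COALESCE handles empty-table NULL)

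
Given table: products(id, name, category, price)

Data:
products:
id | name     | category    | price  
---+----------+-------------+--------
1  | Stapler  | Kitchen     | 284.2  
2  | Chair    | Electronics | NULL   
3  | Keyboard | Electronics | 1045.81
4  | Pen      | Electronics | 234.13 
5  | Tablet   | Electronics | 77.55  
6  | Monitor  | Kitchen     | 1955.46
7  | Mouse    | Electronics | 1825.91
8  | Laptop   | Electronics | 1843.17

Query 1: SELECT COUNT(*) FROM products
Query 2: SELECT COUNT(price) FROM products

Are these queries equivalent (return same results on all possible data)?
No, not equivalent

Query 1 returns: [(8,)]
Query 2 returns: [(7,)]

Reason: COUNT(*) includes NULLs, COUNT(column) excludes them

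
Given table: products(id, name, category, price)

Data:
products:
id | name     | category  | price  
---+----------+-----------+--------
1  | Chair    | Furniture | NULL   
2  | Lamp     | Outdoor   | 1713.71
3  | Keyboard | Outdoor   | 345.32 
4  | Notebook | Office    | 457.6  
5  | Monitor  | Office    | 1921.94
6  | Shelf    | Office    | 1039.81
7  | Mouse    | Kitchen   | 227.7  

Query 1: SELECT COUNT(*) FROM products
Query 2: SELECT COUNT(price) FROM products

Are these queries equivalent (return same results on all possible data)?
No, not equivalent

Query 1 returns: [(7,)]
Query 2 returns: [(6,)]

Reason: COUNT(*) includes NULLs, COUNT(column) excludes them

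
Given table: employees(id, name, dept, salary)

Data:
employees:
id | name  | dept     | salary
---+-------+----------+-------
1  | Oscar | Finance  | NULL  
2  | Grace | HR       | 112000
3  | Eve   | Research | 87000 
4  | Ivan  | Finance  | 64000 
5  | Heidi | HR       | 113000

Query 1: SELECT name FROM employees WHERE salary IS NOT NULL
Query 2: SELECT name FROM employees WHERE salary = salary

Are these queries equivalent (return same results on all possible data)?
Yes, equivalent

Both queries return: [('Eve',), ('Grace',), ('Heidi',), ('Ivan',)]

Reason: IS NOT NULL vs self-equality (both exclude NULLs)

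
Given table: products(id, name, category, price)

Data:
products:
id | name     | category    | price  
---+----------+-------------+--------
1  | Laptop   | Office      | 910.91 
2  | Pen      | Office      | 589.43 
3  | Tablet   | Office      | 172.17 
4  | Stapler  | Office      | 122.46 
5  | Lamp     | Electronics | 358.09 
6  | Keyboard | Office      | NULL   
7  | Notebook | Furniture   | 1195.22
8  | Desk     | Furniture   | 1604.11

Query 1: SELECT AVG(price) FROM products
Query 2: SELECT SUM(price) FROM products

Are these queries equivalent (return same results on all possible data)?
No, not equivalent

Query 1 returns: [(707.4842857142856,)]
Query 2 returns: [(4952.389999999999,)]

Reason: AVG vs SUM give different aggregate values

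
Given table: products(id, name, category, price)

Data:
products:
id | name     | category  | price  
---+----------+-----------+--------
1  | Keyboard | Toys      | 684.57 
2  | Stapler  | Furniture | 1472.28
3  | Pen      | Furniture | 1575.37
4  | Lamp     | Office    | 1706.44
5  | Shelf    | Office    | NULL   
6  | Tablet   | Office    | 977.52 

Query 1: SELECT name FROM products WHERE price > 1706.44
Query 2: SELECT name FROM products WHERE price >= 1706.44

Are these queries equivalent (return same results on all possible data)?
No, not equivalent

Query 1 returns: []
Query 2 returns: [('Lamp',)]

Reason: > vs >= gives different results when price = 1706.44 exists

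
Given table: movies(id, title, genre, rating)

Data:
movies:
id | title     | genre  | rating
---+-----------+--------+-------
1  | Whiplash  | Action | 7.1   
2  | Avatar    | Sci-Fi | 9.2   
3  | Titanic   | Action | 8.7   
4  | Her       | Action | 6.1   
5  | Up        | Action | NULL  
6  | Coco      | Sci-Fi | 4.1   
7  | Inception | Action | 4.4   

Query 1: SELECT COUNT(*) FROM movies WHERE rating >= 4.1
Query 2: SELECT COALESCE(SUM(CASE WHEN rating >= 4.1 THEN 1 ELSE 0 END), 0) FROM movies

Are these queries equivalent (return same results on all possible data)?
Yes, equivalent

Both queries return: [(6,)]

Reason: COUNT with WHERE vs conditional SUM (COALESCE handles empty-table NULL)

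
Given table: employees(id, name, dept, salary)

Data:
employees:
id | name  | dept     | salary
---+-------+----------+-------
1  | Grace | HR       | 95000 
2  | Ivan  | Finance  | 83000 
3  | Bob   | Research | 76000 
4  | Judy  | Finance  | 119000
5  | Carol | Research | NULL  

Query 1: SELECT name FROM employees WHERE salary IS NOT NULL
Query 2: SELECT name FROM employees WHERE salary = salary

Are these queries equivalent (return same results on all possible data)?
Yes, equivalent

Both queries return: [('Bob',), ('Grace',), ('Ivan',), ('Judy',)]

Reason: IS NOT NULL vs self-equality (both exclude NULLs)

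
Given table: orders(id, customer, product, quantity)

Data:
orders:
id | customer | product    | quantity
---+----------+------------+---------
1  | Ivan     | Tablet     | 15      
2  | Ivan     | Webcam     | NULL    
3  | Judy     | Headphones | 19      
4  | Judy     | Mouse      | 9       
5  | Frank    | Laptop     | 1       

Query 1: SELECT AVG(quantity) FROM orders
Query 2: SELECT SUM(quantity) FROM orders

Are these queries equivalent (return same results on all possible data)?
No, not equivalent

Query 1 returns: [(11.0,)]
Query 2 returns: [(44,)]

Reason: AVG vs SUM give different aggregate values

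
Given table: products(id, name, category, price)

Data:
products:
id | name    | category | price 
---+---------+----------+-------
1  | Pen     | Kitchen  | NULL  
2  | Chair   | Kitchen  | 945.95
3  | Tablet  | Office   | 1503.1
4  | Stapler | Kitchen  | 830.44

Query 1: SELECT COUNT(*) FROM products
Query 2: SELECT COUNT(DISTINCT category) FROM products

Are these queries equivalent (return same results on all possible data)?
No, not equivalent

Query 1 returns: [(4,)]
Query 2 returns: [(2,)]

Reason: COUNT(*) counts rows, COUNT(DISTINCT category) counts unique categorys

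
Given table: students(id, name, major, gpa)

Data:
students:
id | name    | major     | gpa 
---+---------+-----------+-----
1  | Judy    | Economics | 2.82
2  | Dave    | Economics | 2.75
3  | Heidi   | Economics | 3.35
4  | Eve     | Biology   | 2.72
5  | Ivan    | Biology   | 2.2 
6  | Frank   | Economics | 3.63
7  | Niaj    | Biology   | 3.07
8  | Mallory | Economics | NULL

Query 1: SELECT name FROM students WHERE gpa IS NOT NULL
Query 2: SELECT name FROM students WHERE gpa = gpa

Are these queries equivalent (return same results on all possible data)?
Yes, equivalent

Both queries return: [('Dave',), ('Eve',), ('Frank',), ('Heidi',), ('Ivan',), ('Judy',), ('Niaj',)]

Reason: IS NOT NULL vs self-equality (both exclude NULLs)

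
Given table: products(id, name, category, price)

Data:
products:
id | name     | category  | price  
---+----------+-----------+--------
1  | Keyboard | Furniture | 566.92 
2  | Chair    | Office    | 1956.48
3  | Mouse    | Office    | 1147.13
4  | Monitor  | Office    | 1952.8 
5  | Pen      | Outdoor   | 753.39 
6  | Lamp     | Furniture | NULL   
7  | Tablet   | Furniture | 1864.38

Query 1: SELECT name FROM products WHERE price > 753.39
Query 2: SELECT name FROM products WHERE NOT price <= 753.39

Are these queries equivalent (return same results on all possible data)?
Yes, equivalent

Both queries return: [('Chair',), ('Monitor',), ('Mouse',), ('Tablet',)]

Reason: Both filter price > 753.39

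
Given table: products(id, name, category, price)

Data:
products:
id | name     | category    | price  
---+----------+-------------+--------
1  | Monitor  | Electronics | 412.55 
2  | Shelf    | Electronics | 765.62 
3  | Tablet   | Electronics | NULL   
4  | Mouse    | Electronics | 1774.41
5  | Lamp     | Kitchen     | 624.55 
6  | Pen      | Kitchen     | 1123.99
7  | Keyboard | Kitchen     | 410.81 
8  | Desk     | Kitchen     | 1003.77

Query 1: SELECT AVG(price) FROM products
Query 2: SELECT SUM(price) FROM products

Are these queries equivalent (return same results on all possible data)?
No, not equivalent

Query 1 returns: [(873.6714285714286,)]
Query 2 returns: [(6115.7,)]

Reason: AVG vs SUM give different aggregate values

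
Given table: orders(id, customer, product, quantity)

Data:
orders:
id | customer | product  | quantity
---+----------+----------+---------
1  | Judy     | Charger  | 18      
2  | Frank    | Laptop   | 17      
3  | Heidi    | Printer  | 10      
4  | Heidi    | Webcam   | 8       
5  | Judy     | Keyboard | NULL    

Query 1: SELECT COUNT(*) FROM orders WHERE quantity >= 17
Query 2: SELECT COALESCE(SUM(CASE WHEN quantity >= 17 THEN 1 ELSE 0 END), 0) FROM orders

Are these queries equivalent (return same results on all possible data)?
Yes, equivalent

Both queries return: [(2,)]

Reason: COUNT with WHERE vs conditional SUM (COALESCE handles empty-table NULL)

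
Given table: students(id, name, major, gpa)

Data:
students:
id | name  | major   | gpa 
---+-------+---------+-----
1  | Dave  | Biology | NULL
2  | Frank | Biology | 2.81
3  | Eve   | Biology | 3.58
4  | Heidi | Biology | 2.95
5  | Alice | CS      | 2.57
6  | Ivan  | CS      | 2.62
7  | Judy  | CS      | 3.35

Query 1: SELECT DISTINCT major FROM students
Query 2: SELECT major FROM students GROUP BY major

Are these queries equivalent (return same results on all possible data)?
Yes, equivalent

Both queries return: [('Biology',), ('CS',)]

Reason: Both get unique majors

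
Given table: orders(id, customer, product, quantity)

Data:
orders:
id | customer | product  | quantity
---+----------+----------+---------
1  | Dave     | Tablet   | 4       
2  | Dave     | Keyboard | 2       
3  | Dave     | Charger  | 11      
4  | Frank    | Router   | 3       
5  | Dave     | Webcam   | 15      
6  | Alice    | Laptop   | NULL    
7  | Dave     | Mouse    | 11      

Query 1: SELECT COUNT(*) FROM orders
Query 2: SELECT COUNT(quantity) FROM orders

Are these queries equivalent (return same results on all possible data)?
No, not equivalent

Query 1 returns: [(7,)]
Query 2 returns: [(6,)]

Reason: COUNT(*) includes NULLs, COUNT(column) excludes them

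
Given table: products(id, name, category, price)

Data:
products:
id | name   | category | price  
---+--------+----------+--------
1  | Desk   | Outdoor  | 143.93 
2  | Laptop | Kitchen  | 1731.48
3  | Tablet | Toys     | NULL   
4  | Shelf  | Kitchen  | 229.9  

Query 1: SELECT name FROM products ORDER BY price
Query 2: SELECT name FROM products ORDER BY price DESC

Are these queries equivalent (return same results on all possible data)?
No, not equivalent

Query 1 returns: [('Tablet',), ('Desk',), ('Shelf',), ('Laptop',)]
Query 2 returns: [('Laptop',), ('Shelf',), ('Desk',), ('Tablet',)]

Reason: ASC vs DESC gives opposite ordering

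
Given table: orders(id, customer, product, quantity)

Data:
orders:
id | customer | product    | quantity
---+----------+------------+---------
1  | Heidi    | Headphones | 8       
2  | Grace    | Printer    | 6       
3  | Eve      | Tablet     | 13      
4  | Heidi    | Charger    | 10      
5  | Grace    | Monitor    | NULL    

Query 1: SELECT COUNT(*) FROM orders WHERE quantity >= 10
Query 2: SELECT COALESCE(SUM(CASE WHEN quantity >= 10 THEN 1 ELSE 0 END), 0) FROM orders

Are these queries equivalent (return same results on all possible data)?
Yes, equivalent

Both queries return: [(2,)]

Reason: COUNT with WHERE vs conditional SUM (COALESCE handles empty-table NULL)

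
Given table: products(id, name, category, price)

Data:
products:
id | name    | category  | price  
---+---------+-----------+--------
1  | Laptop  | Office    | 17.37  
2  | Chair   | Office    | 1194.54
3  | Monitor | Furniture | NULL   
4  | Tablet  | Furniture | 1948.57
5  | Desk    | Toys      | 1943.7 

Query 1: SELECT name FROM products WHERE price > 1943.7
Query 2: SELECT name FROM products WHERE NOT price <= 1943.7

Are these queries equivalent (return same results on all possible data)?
Yes, equivalent

Both queries return: [('Tablet',)]

Reason: Both filter price > 1943.7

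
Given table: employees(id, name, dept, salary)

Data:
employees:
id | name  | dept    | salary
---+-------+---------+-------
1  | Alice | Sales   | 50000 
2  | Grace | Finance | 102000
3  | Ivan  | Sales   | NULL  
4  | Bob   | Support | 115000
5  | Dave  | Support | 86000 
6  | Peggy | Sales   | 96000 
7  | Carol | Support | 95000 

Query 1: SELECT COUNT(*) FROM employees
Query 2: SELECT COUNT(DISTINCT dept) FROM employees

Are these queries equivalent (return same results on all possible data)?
No, not equivalent

Query 1 returns: [(7,)]
Query 2 returns: [(3,)]

Reason: COUNT(*) counts rows, COUNT(DISTINCT dept) counts unique depts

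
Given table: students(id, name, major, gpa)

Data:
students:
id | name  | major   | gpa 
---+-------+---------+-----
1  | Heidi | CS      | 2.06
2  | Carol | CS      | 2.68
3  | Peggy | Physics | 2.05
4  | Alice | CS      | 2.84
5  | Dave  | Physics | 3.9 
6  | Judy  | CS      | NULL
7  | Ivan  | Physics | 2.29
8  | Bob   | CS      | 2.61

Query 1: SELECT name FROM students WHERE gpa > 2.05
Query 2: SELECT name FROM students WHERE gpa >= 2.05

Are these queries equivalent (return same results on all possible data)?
No, not equivalent

Query 1 returns: [('Heidi',), ('Carol',), ('Alice',), ('Dave',), ('Ivan',), ('Bob',)]
Query 2 returns: [('Heidi',), ('Carol',), ('Peggy',), ('Alice',), ('Dave',), ('Ivan',), ('Bob',)]

Reason: > vs >= gives different results when gpa = 2.05 exists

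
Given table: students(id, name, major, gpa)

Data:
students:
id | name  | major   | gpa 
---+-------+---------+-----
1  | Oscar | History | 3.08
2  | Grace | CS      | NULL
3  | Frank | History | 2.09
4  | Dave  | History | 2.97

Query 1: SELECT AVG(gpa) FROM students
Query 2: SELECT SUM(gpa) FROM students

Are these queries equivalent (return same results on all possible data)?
No, not equivalent

Query 1 returns: [(2.7133333333333334,)]
Query 2 returns: [(8.14,)]

Reason: AVG vs SUM give different aggregate values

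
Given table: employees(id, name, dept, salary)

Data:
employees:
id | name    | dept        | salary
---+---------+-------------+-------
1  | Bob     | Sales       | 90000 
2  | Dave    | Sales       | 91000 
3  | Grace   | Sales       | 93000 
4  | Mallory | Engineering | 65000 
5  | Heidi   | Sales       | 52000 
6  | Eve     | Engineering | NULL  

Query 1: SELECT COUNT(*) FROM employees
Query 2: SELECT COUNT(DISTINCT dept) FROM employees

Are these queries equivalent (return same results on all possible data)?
No, not equivalent

Query 1 returns: [(6,)]
Query 2 returns: [(2,)]

Reason: COUNT(*) counts rows, COUNT(DISTINCT dept) counts unique depts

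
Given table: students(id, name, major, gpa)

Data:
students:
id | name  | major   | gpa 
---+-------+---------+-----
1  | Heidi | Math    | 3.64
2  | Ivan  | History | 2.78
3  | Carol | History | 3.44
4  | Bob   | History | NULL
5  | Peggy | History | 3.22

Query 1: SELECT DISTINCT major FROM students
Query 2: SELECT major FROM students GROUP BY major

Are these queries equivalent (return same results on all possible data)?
Yes, equivalent

Both queries return: [('History',), ('Math',)]

Reason: Both get unique majors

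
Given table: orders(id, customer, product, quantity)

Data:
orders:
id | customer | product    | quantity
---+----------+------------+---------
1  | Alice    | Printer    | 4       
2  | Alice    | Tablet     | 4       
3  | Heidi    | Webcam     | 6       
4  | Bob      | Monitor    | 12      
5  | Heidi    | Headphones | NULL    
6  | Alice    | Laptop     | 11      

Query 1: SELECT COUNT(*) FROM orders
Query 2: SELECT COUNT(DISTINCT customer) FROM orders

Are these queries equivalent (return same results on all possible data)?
No, not equivalent

Query 1 returns: [(6,)]
Query 2 returns: [(3,)]

Reason: COUNT(*) counts rows, COUNT(DISTINCT customer) counts unique customers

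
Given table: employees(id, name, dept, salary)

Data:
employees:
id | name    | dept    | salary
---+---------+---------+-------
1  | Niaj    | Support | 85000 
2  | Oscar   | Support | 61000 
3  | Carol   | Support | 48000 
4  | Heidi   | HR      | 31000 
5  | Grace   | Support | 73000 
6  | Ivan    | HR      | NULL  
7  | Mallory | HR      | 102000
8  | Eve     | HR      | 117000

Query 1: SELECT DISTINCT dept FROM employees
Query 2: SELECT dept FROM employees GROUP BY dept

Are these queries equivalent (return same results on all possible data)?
Yes, equivalent

Both queries return: [('HR',), ('Support',)]

Reason: Both get unique depts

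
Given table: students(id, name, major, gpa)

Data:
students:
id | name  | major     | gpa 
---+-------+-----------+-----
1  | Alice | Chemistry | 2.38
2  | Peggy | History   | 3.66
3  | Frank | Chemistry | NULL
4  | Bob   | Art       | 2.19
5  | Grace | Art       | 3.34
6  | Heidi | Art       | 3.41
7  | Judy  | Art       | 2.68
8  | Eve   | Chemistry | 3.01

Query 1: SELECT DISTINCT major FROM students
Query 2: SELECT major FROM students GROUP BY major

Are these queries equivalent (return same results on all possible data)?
Yes, equivalent

Both queries return: [('Art',), ('Chemistry',), ('History',)]

Reason: Both get unique majors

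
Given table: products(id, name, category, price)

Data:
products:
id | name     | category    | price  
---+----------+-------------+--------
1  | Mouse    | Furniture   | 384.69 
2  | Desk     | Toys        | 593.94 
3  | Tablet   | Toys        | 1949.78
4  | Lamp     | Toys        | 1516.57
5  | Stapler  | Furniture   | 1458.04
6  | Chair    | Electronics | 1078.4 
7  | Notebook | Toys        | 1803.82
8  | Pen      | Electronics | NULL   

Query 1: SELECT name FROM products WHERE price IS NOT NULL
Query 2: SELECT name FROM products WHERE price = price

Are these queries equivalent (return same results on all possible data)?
Yes, equivalent

Both queries return: [('Chair',), ('Desk',), ('Lamp',), ('Mouse',), ('Notebook',), ('Stapler',), ('Tablet',)]

Reason: IS NOT NULL vs self-equality (both exclude NULLs)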